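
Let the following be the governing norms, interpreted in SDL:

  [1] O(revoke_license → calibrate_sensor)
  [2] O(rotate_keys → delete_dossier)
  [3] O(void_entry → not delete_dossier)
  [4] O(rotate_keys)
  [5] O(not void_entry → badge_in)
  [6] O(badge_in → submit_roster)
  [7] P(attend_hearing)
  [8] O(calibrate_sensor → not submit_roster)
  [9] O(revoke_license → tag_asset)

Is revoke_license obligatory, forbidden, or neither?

Premise 4 states O(rotate_keys) outright.
With premise 2, O(rotate_keys → delete_dossier), the K-axiom yields O(delete_dossier).
The contrapositive of premise 3 (O(void_entry → not delete_dossier)) is O(delete_dossier → not void_entry), and O(delete_dossier) is already established, so O(not void_entry).
From O(not void_entry) and premise 5, O(not void_entry → badge_in), we obtain O(badge_in).
Applying K to premise 6 (O(badge_in → submit_roster)) and O(badge_in) yields O(submit_roster).
The contrapositive of premise 8 (O(calibrate_sensor → not submit_roster)) is O(submit_roster → not calibrate_sensor), and O(submit_roster) is already established, so O(not calibrate_sensor).
Premise 1, O(revoke_license → calibrate_sensor), contraposes to O(not calibrate_sensor → not revoke_license); with O(not calibrate_sensor) we get O(not revoke_license).
Premises 7, 9 do not contribute to this derivation.
Thus O(not revoke_license), which is F(revoke_license): revoke_license is forbidden.

Forbidden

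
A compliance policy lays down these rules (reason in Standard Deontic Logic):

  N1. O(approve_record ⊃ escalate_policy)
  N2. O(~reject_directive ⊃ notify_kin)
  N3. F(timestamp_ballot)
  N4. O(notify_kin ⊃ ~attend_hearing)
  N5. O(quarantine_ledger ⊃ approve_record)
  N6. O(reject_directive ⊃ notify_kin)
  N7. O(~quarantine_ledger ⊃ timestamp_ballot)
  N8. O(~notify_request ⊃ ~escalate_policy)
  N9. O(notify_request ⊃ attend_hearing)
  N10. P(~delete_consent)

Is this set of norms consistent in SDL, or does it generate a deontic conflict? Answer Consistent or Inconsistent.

Inconsistent

Premises 2 and 6 are O(~reject_directive ⊃ notify_kin) and O(reject_directive ⊃ notify_kin); every ideal world satisfies ~reject_directive or reject_directive, so in either case notify_kin holds — hence O(notify_kin).
Applying K to premise 4 (O(notify_kin ⊃ ~attend_hearing)) and O(notify_kin) yields O(~attend_hearing).
Premise 9 is O(notify_request ⊃ attend_hearing); contrapositively O(~attend_hearing ⊃ ~notify_request). Since O(~attend_hearing) holds, K gives O(~notify_request).
Premise 8 is O(~notify_request ⊃ ~escalate_policy); since O(~notify_request), deontic closure gives O(~escalate_policy).
Premise 1, O(approve_record ⊃ escalate_policy), contraposes to O(~escalate_policy ⊃ ~approve_record); with O(~escalate_policy) we get O(~approve_record).
Premise 5, O(quarantine_ledger ⊃ approve_record), contraposes to O(~approve_record ⊃ ~quarantine_ledger); with O(~approve_record) we get O(~quarantine_ledger).
With premise 7, O(~quarantine_ledger ⊃ timestamp_ballot), the K-axiom yields O(timestamp_ballot).
Yet premise 3 is F(timestamp_ballot), i.e. O(~timestamp_ballot).
We now have both O(timestamp_ballot) and O(~timestamp_ballot) — timestamp_ballot is simultaneously obligatory and forbidden, violating the D-axiom.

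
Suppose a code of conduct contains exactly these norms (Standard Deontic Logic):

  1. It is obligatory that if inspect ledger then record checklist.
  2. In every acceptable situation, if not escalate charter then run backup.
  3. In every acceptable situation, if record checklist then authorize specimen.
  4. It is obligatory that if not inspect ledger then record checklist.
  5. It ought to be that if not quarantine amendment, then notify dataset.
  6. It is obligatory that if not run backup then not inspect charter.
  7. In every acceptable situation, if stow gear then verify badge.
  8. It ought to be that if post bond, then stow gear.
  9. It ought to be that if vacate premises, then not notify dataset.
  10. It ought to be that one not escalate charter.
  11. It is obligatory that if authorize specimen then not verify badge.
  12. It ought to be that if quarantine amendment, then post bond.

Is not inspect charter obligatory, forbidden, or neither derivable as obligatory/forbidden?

Premise 6 is O(¬run_backup → ¬inspect_charter), but O(¬run_backup) is not derivable from the premises, so it does not yield O(¬inspect_charter).
No premise or chain of K-axiom applications forces O(¬inspect_charter), and none forces O(inspect_charter). So ¬inspect_charter is neither obligatory nor forbidden under these norms.

Neither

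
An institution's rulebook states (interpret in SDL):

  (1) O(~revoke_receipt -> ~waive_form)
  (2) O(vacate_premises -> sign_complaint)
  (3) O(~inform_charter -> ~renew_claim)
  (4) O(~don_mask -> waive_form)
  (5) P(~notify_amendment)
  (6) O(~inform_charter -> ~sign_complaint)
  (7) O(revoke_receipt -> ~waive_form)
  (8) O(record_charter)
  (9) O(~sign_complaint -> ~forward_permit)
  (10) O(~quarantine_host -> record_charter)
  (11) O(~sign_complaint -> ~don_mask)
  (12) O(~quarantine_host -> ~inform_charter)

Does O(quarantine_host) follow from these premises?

Premises 1 and 7 are O(~revoke_receipt -> ~waive_form) and O(revoke_receipt -> ~waive_form); every ideal world satisfies ~revoke_receipt or revoke_receipt, so in either case ~waive_form holds — hence O(~waive_form).
Premise 4 is O(~don_mask -> waive_form); contrapositively O(~waive_form -> don_mask). Since O(~waive_form) holds, K gives O(don_mask).
Premise 11, O(~sign_complaint -> ~don_mask), contraposes to O(don_mask -> sign_complaint); with O(don_mask) we get O(sign_complaint).
Premise 6 is O(~inform_charter -> ~sign_complaint); contrapositively O(sign_complaint -> inform_charter). Since O(sign_complaint) holds, K gives O(inform_charter).
Premise 12 is O(~quarantine_host -> ~inform_charter); contrapositively O(inform_charter -> quarantine_host). Since O(inform_charter) holds, K gives O(quarantine_host).
Premises 2, 3, 5, 8, 9, 10 do not contribute to this derivation.
So O(quarantine_host) follows.

Yes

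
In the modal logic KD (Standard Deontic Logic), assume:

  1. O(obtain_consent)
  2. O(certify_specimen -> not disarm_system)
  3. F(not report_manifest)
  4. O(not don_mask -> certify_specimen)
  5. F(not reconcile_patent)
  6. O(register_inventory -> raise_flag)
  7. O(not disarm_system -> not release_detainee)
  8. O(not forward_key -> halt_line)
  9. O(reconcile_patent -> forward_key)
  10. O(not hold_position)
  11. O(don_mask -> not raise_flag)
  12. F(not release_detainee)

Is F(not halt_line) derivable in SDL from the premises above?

Premise 8 is O(not forward_key -> halt_line), but O(not forward_key) is not derivable from the premises, so it does not yield O(halt_line).
No other premise forces O(halt_line). An ideal world satisfying every premise can still have not halt_line true, so F(not halt_line) is not derivable.

No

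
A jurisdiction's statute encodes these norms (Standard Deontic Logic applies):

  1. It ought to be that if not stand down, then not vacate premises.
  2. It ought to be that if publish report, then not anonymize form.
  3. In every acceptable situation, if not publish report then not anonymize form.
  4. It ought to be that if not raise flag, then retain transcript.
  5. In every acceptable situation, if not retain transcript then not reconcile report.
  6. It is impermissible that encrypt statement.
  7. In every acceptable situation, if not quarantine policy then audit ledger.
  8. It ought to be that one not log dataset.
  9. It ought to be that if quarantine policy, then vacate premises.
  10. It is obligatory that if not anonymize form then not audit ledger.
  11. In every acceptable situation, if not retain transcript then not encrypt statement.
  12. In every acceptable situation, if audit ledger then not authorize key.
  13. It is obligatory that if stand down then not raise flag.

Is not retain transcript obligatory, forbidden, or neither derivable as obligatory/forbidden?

Premises 2 and 3 cover both cases: O(publish_report → ¬anonymize_form) and O(¬publish_report → ¬anonymize_form). Since publish_report ∨ ¬publish_report is a tautology, O(¬anonymize_form) follows.
From O(¬anonymize_form) and premise 10, O(¬anonymize_form → ¬audit_ledger), we obtain O(¬audit_ledger).
Premise 7, O(¬quarantine_policy → audit_ledger), contraposes to O(¬audit_ledger → quarantine_policy); with O(¬audit_ledger) we get O(quarantine_policy).
From O(quarantine_policy) and premise 9, O(quarantine_policy → vacate_premises), we obtain O(vacate_premises).
The contrapositive of premise 1 (O(¬stand_down → ¬vacate_premises)) is O(vacate_premises → stand_down), and O(vacate_premises) is already established, so O(stand_down).
From O(stand_down) and premise 13, O(stand_down → ¬raise_flag), we obtain O(¬raise_flag).
From O(¬raise_flag) and premise 4, O(¬raise_flag → retain_transcript), we obtain O(retain_transcript).
Premises 5, 6, 8, 11, 12 do not contribute to this derivation.
Thus O(retain_transcript), which is F(¬retain_transcript): ¬retain_transcript is forbidden.

Forbidden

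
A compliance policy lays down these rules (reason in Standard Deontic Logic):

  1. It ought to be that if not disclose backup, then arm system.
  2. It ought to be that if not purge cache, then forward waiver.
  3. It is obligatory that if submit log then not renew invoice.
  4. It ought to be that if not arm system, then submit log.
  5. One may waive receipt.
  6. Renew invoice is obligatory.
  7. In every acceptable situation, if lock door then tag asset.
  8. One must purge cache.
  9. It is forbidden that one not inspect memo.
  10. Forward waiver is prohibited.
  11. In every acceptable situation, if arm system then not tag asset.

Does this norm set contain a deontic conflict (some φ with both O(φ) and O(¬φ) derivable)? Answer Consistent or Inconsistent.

Consistent

Premise 2 is O(¬purge_cache → forward_waiver), but O(¬purge_cache) is not derivable from the premises, so it does not yield O(forward_waiver).
So O(forward_waiver) is not derivable, and the apparent clash with O(¬forward_waiver) does not arise.
A world satisfying every obligation exists (e.g. arm_system=true, disclose_backup=false, forward_waiver=false, inspect_memo=true, lock_door=false, purge_cache=true, renew_invoice=true, submit_log=false, tag_asset=false, waive_receipt=false); no atom is both obligatory and forbidden, so the set is consistent.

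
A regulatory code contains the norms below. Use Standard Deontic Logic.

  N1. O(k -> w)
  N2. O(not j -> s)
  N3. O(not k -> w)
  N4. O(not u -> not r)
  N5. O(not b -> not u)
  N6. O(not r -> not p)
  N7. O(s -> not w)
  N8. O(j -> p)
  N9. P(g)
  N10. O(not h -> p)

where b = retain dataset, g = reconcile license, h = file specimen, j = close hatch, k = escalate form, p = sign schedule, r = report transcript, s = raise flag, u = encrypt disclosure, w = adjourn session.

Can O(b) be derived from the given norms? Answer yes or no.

Premises 3 and 1 are O(not k -> w) and O(k -> w); every ideal world satisfies not k or k, so in either case w holds — hence O(w).
The contrapositive of premise 7 (O(s -> not w)) is O(w -> not s), and O(w) is already established, so O(not s).
The contrapositive of premise 2 (O(not j -> s)) is O(not s -> j), and O(not s) is already established, so O(j).
With premise 8, O(j -> p), the K-axiom yields O(p).
Premise 6 is O(not r -> not p); contrapositively O(p -> r). Since O(p) holds, K gives O(r).
Premise 4 is O(not u -> not r); contrapositively O(r -> u). Since O(r) holds, K gives O(u).
The contrapositive of premise 5 (O(not b -> not u)) is O(u -> b), and O(u) is already established, so O(b).
Premises 9, 10 do not contribute to this derivation.
So O(b) follows.

Yes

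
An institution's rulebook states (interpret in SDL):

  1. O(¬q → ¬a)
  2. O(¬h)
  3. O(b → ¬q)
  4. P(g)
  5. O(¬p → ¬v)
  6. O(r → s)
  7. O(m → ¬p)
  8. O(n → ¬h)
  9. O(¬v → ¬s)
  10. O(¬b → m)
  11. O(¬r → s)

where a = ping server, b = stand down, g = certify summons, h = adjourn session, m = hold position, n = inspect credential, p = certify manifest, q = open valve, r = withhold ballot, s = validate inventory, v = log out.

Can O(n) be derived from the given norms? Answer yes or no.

Premise 8 is O(n → ¬h); even if O(¬h) held, inferring O(n) would be affirming the consequent — invalid.
No other premise forces O(n). An ideal world satisfying every premise can still have n false, so O(n) is not derivable.

No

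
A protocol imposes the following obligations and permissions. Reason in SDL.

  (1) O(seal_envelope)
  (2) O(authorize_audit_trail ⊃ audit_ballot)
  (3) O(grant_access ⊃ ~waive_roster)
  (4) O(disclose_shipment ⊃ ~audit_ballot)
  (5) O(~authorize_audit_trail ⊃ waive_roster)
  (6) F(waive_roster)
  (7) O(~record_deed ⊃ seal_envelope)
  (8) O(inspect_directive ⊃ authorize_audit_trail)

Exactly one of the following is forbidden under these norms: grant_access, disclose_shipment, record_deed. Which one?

disclose_shipment

Premise 6, F(waive_roster), is equivalent to O(~waive_roster).
Premise 5 is O(~authorize_audit_trail ⊃ waive_roster); contrapositively O(~waive_roster ⊃ authorize_audit_trail). Since O(~waive_roster) holds, K gives O(authorize_audit_trail).
From O(authorize_audit_trail) and premise 2, O(authorize_audit_trail ⊃ audit_ballot), we obtain O(audit_ballot).
Premise 4 is O(disclose_shipment ⊃ ~audit_ballot); contrapositively O(audit_ballot ⊃ ~disclose_shipment). Since O(audit_ballot) holds, K gives O(~disclose_shipment).
So O(~disclose_shipment) holds, i.e. disclose_shipment is forbidden. None of the other listed options is forbidden under the premises.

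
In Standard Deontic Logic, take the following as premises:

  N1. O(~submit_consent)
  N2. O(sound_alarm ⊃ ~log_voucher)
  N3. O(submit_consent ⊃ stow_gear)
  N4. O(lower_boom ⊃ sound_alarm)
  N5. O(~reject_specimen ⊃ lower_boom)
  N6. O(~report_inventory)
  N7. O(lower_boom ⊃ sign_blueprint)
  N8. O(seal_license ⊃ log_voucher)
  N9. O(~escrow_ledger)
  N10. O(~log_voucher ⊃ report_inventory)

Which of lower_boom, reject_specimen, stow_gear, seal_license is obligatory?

reject_specimen

From premise 6 we have O(~report_inventory).
The contrapositive of premise 10 (O(~log_voucher ⊃ report_inventory)) is O(~report_inventory ⊃ log_voucher), and O(~report_inventory) is already established, so O(log_voucher).
Premise 2, O(sound_alarm ⊃ ~log_voucher), contraposes to O(log_voucher ⊃ ~sound_alarm); with O(log_voucher) we get O(~sound_alarm).
The contrapositive of premise 4 (O(lower_boom ⊃ sound_alarm)) is O(~sound_alarm ⊃ ~lower_boom), and O(~sound_alarm) is already established, so O(~lower_boom).
The contrapositive of premise 5 (O(~reject_specimen ⊃ lower_boom)) is O(~lower_boom ⊃ reject_specimen), and O(~lower_boom) is already established, so O(reject_specimen).
So O(reject_specimen) holds — reject_specimen is obligatory. None of the other listed options is made obligatory by any chain of premises.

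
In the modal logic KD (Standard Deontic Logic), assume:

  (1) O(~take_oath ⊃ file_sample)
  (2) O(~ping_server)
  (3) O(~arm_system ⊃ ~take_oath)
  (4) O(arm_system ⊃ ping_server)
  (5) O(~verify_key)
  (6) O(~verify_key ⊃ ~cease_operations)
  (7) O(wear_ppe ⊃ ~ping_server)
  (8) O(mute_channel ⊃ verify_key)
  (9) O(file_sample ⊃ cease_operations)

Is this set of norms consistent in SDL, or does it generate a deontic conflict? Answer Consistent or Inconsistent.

Premise 2 states O(~ping_server) outright.
The contrapositive of premise 4 (O(arm_system ⊃ ping_server)) is O(~ping_server ⊃ ~arm_system), and O(~ping_server) is already established, so O(~arm_system).
From O(~arm_system) and premise 3, O(~arm_system ⊃ ~take_oath), we obtain O(~take_oath).
Applying K to premise 1 (O(~take_oath ⊃ file_sample)) and O(~take_oath) yields O(file_sample).
With premise 9, O(file_sample ⊃ cease_operations), the K-axiom yields O(cease_operations).
Premise 6 is O(~verify_key ⊃ ~cease_operations); contrapositively O(cease_operations ⊃ verify_key). Since O(cease_operations) holds, K gives O(verify_key).
But premise 5 directly asserts O(~verify_key).
We now have both O(verify_key) and O(~verify_key) — verify_key is simultaneously obligatory and forbidden, violating the D-axiom.

Inconsistent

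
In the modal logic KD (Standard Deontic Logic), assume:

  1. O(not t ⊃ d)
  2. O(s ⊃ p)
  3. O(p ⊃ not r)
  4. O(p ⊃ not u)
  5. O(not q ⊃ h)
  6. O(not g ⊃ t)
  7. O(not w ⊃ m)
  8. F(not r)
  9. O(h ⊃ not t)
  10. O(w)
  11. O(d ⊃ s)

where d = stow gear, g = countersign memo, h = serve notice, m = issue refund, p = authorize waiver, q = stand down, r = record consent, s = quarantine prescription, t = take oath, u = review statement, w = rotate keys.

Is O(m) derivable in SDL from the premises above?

Premise 7 is O(not w ⊃ m), but O(not w) is not derivable from the premises, so it does not yield O(m).
No other premise forces O(m). An ideal world satisfying every premise can still have m false, so O(m) is not derivable.

No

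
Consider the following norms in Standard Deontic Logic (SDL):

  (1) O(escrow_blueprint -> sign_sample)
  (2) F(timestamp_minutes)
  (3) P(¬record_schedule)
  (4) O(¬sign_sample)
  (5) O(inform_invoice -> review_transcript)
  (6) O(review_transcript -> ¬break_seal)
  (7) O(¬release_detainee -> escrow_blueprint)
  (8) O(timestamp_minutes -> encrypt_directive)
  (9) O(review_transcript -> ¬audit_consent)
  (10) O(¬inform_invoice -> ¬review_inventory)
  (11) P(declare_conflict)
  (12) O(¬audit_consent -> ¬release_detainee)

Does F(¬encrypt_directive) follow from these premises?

No

Premise 8 is O(timestamp_minutes -> encrypt_directive), but O(timestamp_minutes) is not derivable from the premises, so it does not yield O(encrypt_directive).
No other premise forces O(encrypt_directive). An ideal world satisfying every premise can still have ¬encrypt_directive true, so F(¬encrypt_directive) is not derivable.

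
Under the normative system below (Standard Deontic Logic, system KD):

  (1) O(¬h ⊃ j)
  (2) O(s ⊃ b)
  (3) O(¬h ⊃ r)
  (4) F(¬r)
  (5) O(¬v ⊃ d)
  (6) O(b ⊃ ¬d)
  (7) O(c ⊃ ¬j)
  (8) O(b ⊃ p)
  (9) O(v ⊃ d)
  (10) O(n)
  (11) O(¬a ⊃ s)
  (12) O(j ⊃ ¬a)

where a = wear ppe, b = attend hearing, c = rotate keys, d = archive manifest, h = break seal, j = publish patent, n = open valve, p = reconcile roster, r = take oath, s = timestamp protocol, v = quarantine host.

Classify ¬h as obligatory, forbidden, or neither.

By case analysis on ¬v: premise 5 gives O(¬v ⊃ d) and premise 9 gives O(v ⊃ d), so O(d) either way.
Premise 6, O(b ⊃ ¬d), contraposes to O(d ⊃ ¬b); with O(d) we get O(¬b).
The contrapositive of premise 2 (O(s ⊃ b)) is O(¬b ⊃ ¬s), and O(¬b) is already established, so O(¬s).
Premise 11 is O(¬a ⊃ s); contrapositively O(¬s ⊃ a). Since O(¬s) holds, K gives O(a).
The contrapositive of premise 12 (O(j ⊃ ¬a)) is O(a ⊃ ¬j), and O(a) is already established, so O(¬j).
The contrapositive of premise 1 (O(¬h ⊃ j)) is O(¬j ⊃ h), and O(¬j) is already established, so O(h).
Premises 3, 4, 7, 8, 10 do not contribute to this derivation.
Thus O(h), which is F(¬h): ¬h is forbidden.

Forbidden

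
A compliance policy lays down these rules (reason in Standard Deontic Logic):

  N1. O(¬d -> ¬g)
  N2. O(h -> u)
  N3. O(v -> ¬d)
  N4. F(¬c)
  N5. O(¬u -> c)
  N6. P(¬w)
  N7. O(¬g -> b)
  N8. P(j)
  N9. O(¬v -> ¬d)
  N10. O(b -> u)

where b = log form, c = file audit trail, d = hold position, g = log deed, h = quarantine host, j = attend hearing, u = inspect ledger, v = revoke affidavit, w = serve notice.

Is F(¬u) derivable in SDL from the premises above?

Premises 3 and 9 are O(v -> ¬d) and O(¬v -> ¬d); every ideal world satisfies v or ¬v, so in either case ¬d holds — hence O(¬d).
Premise 1 is O(¬d -> ¬g); since O(¬d), deontic closure gives O(¬g).
Premise 7 is O(¬g -> b); since O(¬g), deontic closure gives O(b).
Applying K to premise 10 (O(b -> u)) and O(b) yields O(u).
Premises 2, 4, 5, 6, 8 do not contribute to this derivation.
So O(u) holds, i.e. F(¬u). The claim follows.

Yes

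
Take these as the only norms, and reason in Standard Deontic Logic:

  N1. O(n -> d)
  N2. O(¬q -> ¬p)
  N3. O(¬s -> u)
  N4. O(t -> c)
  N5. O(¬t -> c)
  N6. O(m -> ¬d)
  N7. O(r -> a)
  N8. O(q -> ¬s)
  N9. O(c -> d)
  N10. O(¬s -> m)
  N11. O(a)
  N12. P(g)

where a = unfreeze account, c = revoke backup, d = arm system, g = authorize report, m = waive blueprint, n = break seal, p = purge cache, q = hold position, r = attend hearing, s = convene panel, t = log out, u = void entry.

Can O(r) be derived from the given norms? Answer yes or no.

Premise 7 is O(r -> a); even if O(a) held, inferring O(r) would be affirming the consequent — invalid.
No other premise forces O(r). An ideal world satisfying every premise can still have r false, so O(r) is not derivable.

No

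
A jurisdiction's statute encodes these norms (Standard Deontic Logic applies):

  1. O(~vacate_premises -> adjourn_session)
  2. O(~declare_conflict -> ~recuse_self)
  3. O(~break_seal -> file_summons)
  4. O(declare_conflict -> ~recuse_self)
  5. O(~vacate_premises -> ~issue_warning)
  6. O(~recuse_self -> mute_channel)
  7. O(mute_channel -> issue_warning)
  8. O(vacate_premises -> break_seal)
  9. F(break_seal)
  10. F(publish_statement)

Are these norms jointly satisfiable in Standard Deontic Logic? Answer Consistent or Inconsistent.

Premises 2 and 4 cover both cases: O(~declare_conflict -> ~recuse_self) and O(declare_conflict -> ~recuse_self). Since ~declare_conflict ∨ declare_conflict is a tautology, O(~recuse_self) follows.
With premise 6, O(~recuse_self -> mute_channel), the K-axiom yields O(mute_channel).
From O(mute_channel) and premise 7, O(mute_channel -> issue_warning), we obtain O(issue_warning).
Premise 5, O(~vacate_premises -> ~issue_warning), contraposes to O(issue_warning -> vacate_premises); with O(issue_warning) we get O(vacate_premises).
Applying K to premise 8 (O(vacate_premises -> break_seal)) and O(vacate_premises) yields O(break_seal).
But premise 9, F(break_seal), means O(~break_seal).
We now have both O(break_seal) and O(~break_seal) — break_seal is simultaneously obligatory and forbidden, violating the D-axiom.

Inconsistent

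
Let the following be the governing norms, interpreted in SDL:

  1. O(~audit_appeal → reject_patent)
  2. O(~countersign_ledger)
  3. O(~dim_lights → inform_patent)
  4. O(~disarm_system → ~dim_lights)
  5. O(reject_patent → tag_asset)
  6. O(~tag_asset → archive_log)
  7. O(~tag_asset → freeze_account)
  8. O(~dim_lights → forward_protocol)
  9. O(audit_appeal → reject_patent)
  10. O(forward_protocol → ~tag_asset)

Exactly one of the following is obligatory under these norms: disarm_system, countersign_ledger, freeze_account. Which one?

disarm_system

Premises 9 and 1 cover both cases: O(audit_appeal → reject_patent) and O(~audit_appeal → reject_patent). Since audit_appeal ∨ ~audit_appeal is a tautology, O(reject_patent) follows.
Applying K to premise 5 (O(reject_patent → tag_asset)) and O(reject_patent) yields O(tag_asset).
Premise 10 is O(forward_protocol → ~tag_asset); contrapositively O(tag_asset → ~forward_protocol). Since O(tag_asset) holds, K gives O(~forward_protocol).
Premise 8 is O(~dim_lights → forward_protocol); contrapositively O(~forward_protocol → dim_lights). Since O(~forward_protocol) holds, K gives O(dim_lights).
Premise 4, O(~disarm_system → ~dim_lights), contraposes to O(dim_lights → disarm_system); with O(dim_lights) we get O(disarm_system).
So O(disarm_system) holds — disarm_system is obligatory. None of the other listed options is made obligatory by any chain of premises.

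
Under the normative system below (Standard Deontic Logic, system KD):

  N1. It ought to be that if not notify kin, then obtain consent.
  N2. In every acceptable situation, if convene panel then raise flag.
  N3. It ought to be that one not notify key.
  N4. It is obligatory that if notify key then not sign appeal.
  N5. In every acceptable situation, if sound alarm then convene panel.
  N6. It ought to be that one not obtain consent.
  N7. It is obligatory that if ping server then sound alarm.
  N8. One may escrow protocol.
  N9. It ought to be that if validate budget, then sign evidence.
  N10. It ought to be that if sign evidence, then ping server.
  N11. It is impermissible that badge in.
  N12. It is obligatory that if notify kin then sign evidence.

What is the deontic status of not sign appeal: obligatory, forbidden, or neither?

Premise 4 is O(notify_key → ¬sign_appeal), but O(notify_key) is not derivable from the premises, so it does not yield O(¬sign_appeal).
No premise or chain of K-axiom applications forces O(¬sign_appeal), and none forces O(sign_appeal). So ¬sign_appeal is neither obligatory nor forbidden under these norms.

Neither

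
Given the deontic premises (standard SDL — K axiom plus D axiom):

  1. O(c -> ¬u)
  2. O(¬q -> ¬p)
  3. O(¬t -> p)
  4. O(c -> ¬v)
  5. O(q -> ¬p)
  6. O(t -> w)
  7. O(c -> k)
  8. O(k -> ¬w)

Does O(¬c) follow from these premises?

Yes

Premises 2 and 5 are O(¬q -> ¬p) and O(q -> ¬p); every ideal world satisfies ¬q or q, so in either case ¬p holds — hence O(¬p).
Premise 3 is O(¬t -> p); contrapositively O(¬p -> t). Since O(¬p) holds, K gives O(t).
Premise 6 is O(t -> w); since O(t), deontic closure gives O(w).
The contrapositive of premise 8 (O(k -> ¬w)) is O(w -> ¬k), and O(w) is already established, so O(¬k).
Premise 7 is O(c -> k); contrapositively O(¬k -> ¬c). Since O(¬k) holds, K gives O(¬c).
Premises 1, 4 do not contribute to this derivation.
So O(¬c) follows.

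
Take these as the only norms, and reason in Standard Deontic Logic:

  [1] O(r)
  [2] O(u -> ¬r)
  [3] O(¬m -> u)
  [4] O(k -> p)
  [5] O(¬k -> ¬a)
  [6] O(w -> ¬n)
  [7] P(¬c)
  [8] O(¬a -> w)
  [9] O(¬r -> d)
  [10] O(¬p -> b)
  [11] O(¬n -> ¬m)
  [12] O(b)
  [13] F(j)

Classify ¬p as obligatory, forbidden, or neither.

Premise 1 states O(r) outright.
Premise 2, O(u -> ¬r), contraposes to O(r -> ¬u); with O(r) we get O(¬u).
The contrapositive of premise 3 (O(¬m -> u)) is O(¬u -> m), and O(¬u) is already established, so O(m).
Premise 11, O(¬n -> ¬m), contraposes to O(m -> n); with O(m) we get O(n).
Premise 6 is O(w -> ¬n); contrapositively O(n -> ¬w). Since O(n) holds, K gives O(¬w).
The contrapositive of premise 8 (O(¬a -> w)) is O(¬w -> a), and O(¬w) is already established, so O(a).
The contrapositive of premise 5 (O(¬k -> ¬a)) is O(a -> k), and O(a) is already established, so O(k).
Applying K to premise 4 (O(k -> p)) and O(k) yields O(p).
Premises 7, 9, 10, 12, 13 do not contribute to this derivation.
Thus O(p), which is F(¬p): ¬p is forbidden.

Forbidden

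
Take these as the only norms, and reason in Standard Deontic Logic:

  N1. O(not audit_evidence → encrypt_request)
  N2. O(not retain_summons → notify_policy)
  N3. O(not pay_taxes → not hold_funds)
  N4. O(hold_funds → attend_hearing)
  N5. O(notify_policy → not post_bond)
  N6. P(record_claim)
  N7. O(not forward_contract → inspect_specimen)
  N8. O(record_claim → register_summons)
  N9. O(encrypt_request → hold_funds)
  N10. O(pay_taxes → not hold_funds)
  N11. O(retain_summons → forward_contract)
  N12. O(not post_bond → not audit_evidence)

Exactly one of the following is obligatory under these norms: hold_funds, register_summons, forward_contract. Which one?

forward_contract

Premises 10 and 3 are O(pay_taxes → not hold_funds) and O(not pay_taxes → not hold_funds); every ideal world satisfies pay_taxes or not pay_taxes, so in either case not hold_funds holds — hence O(not hold_funds).
The contrapositive of premise 9 (O(encrypt_request → hold_funds)) is O(not hold_funds → not encrypt_request), and O(not hold_funds) is already established, so O(not encrypt_request).
Premise 1 is O(not audit_evidence → encrypt_request); contrapositively O(not encrypt_request → audit_evidence). Since O(not encrypt_request) holds, K gives O(audit_evidence).
Premise 12, O(not post_bond → not audit_evidence), contraposes to O(audit_evidence → post_bond); with O(audit_evidence) we get O(post_bond).
Premise 5 is O(notify_policy → not post_bond); contrapositively O(post_bond → not notify_policy). Since O(post_bond) holds, K gives O(not notify_policy).
Premise 2 is O(not retain_summons → notify_policy); contrapositively O(not notify_policy → retain_summons). Since O(not notify_policy) holds, K gives O(retain_summons).
From O(retain_summons) and premise 11, O(retain_summons → forward_contract), we obtain O(forward_contract).
So O(forward_contract) holds — forward_contract is obligatory. None of the other listed options is made obligatory by any chain of premises.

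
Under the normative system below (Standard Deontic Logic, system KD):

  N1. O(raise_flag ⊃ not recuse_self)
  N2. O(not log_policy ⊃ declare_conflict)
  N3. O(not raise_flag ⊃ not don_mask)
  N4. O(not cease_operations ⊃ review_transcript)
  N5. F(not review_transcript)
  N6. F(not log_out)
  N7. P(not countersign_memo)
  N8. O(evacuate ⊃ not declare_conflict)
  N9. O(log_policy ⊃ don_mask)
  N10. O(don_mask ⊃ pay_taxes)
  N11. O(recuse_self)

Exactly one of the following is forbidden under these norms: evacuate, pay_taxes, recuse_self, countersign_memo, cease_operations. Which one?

From premise 11 we have O(recuse_self).
Premise 1, O(raise_flag ⊃ not recuse_self), contraposes to O(recuse_self ⊃ not raise_flag); with O(recuse_self) we get O(not raise_flag).
From O(not raise_flag) and premise 3, O(not raise_flag ⊃ not don_mask), we obtain O(not don_mask).
The contrapositive of premise 9 (O(log_policy ⊃ don_mask)) is O(not don_mask ⊃ not log_policy), and O(not don_mask) is already established, so O(not log_policy).
From O(not log_policy) and premise 2, O(not log_policy ⊃ declare_conflict), we obtain O(declare_conflict).
The contrapositive of premise 8 (O(evacuate ⊃ not declare_conflict)) is O(declare_conflict ⊃ not evacuate), and O(declare_conflict) is already established, so O(not evacuate).
So O(not evacuate) holds, i.e. evacuate is forbidden. None of the other listed options is forbidden under the premises.

evacuate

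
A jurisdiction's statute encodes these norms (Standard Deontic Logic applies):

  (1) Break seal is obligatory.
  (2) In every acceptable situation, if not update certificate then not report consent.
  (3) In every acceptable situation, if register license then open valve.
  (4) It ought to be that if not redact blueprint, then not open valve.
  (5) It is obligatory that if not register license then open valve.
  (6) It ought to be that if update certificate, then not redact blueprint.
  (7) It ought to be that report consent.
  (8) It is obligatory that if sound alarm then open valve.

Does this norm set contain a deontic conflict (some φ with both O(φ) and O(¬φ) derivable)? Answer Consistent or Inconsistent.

Inconsistent

By case analysis on ¬register_license: premise 5 gives O(¬register_license → open_valve) and premise 3 gives O(register_license → open_valve), so O(open_valve) either way.
Premise 4 is O(¬redact_blueprint → ¬open_valve); contrapositively O(open_valve → redact_blueprint). Since O(open_valve) holds, K gives O(redact_blueprint).
Premise 6 is O(update_certificate → ¬redact_blueprint); contrapositively O(redact_blueprint → ¬update_certificate). Since O(redact_blueprint) holds, K gives O(¬update_certificate).
Applying K to premise 2 (O(¬update_certificate → ¬report_consent)) and O(¬update_certificate) yields O(¬report_consent).
However, premise 7 gives O(report_consent).
We now have both O(¬report_consent) and O(report_consent) — report_consent is simultaneously obligatory and forbidden, violating the D-axiom.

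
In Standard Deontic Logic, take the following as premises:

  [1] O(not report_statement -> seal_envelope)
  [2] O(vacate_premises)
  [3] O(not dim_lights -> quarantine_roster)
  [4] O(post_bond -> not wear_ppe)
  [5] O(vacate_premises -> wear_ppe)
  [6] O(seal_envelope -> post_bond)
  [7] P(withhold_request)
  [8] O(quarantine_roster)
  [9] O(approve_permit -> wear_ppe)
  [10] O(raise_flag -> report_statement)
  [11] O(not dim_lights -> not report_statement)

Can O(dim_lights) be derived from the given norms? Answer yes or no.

Yes

Premise 2 gives O(vacate_premises).
With premise 5, O(vacate_premises -> wear_ppe), the K-axiom yields O(wear_ppe).
Premise 4 is O(post_bond -> not wear_ppe); contrapositively O(wear_ppe -> not post_bond). Since O(wear_ppe) holds, K gives O(not post_bond).
Premise 6 is O(seal_envelope -> post_bond); contrapositively O(not post_bond -> not seal_envelope). Since O(not post_bond) holds, K gives O(not seal_envelope).
Premise 1, O(not report_statement -> seal_envelope), contraposes to O(not seal_envelope -> report_statement); with O(not seal_envelope) we get O(report_statement).
Premise 11 is O(not dim_lights -> not report_statement); contrapositively O(report_statement -> dim_lights). Since O(report_statement) holds, K gives O(dim_lights).
Premises 3, 7, 8, 9, 10 do not contribute to this derivation.
So O(dim_lights) follows.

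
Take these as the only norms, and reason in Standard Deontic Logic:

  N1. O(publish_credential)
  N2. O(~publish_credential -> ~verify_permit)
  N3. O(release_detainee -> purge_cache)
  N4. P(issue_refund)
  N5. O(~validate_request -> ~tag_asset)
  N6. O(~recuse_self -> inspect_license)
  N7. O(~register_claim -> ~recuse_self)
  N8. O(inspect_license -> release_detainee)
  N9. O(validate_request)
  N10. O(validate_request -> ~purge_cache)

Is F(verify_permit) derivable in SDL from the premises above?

No

Premise 2 is O(~publish_credential -> ~verify_permit), but O(~publish_credential) is not derivable from the premises, so it does not yield O(~verify_permit).
No other premise forces O(~verify_permit). An ideal world satisfying every premise can still have verify_permit true, so F(verify_permit) is not derivable.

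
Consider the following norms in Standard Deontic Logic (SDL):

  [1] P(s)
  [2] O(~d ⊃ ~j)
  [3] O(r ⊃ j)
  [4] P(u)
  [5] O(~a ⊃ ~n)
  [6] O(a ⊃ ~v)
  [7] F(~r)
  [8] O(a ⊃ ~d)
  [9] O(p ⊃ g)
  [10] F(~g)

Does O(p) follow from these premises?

Premise 9 is O(p ⊃ g); even if O(g) held, inferring O(p) would be affirming the consequent — invalid.
No other premise forces O(p). An ideal world satisfying every premise can still have p false, so O(p) is not derivable.

No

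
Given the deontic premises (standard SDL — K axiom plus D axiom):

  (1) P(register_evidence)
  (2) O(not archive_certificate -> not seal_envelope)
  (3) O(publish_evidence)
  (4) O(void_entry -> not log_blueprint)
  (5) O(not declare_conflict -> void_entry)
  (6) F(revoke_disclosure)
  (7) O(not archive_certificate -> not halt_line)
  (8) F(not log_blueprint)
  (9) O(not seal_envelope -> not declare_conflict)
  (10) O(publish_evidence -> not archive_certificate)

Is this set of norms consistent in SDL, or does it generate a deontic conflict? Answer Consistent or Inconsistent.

Premise 8, F(not log_blueprint), is equivalent to O(log_blueprint).
Premise 4 is O(void_entry -> not log_blueprint); contrapositively O(log_blueprint -> not void_entry). Since O(log_blueprint) holds, K gives O(not void_entry).
Premise 5, O(not declare_conflict -> void_entry), contraposes to O(not void_entry -> declare_conflict); with O(not void_entry) we get O(declare_conflict).
Premise 9 is O(not seal_envelope -> not declare_conflict); contrapositively O(declare_conflict -> seal_envelope). Since O(declare_conflict) holds, K gives O(seal_envelope).
Premise 2, O(not archive_certificate -> not seal_envelope), contraposes to O(seal_envelope -> archive_certificate); with O(seal_envelope) we get O(archive_certificate).
Premise 10, O(publish_evidence -> not archive_certificate), contraposes to O(archive_certificate -> not publish_evidence); with O(archive_certificate) we get O(not publish_evidence).
However, premise 3 gives O(publish_evidence).
We now have both O(not publish_evidence) and O(publish_evidence) — publish_evidence is simultaneously obligatory and forbidden, violating the D-axiom.

Inconsistent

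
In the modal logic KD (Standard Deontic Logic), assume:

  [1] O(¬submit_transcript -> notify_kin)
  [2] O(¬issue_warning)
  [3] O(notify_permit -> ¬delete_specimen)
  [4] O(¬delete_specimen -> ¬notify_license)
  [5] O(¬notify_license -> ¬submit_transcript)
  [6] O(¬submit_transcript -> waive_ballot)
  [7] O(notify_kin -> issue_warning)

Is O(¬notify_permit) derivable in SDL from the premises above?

Yes

Premise 2 states O(¬issue_warning) outright.
Premise 7 is O(notify_kin -> issue_warning); contrapositively O(¬issue_warning -> ¬notify_kin). Since O(¬issue_warning) holds, K gives O(¬notify_kin).
Premise 1 is O(¬submit_transcript -> notify_kin); contrapositively O(¬notify_kin -> submit_transcript). Since O(¬notify_kin) holds, K gives O(submit_transcript).
The contrapositive of premise 5 (O(¬notify_license -> ¬submit_transcript)) is O(submit_transcript -> notify_license), and O(submit_transcript) is already established, so O(notify_license).
Premise 4 is O(¬delete_specimen -> ¬notify_license); contrapositively O(notify_license -> delete_specimen). Since O(notify_license) holds, K gives O(delete_specimen).
Premise 3, O(notify_permit -> ¬delete_specimen), contraposes to O(delete_specimen -> ¬notify_permit); with O(delete_specimen) we get O(¬notify_permit).
Premise 6 does not contribute to this derivation.
So O(¬notify_permit) follows.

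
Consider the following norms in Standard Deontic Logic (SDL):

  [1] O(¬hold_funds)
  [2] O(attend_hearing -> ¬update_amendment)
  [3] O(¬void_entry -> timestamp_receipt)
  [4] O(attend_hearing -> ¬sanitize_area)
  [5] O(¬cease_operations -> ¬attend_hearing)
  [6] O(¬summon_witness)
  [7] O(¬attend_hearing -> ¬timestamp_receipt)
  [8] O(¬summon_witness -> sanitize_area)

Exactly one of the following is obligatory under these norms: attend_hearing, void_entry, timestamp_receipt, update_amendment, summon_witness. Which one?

Premise 6 gives O(¬summon_witness).
With premise 8, O(¬summon_witness -> sanitize_area), the K-axiom yields O(sanitize_area).
Premise 4, O(attend_hearing -> ¬sanitize_area), contraposes to O(sanitize_area -> ¬attend_hearing); with O(sanitize_area) we get O(¬attend_hearing).
From O(¬attend_hearing) and premise 7, O(¬attend_hearing -> ¬timestamp_receipt), we obtain O(¬timestamp_receipt).
Premise 3, O(¬void_entry -> timestamp_receipt), contraposes to O(¬timestamp_receipt -> void_entry); with O(¬timestamp_receipt) we get O(void_entry).
So O(void_entry) holds — void_entry is obligatory. None of the other listed options is made obligatory by any chain of premises.

void_entry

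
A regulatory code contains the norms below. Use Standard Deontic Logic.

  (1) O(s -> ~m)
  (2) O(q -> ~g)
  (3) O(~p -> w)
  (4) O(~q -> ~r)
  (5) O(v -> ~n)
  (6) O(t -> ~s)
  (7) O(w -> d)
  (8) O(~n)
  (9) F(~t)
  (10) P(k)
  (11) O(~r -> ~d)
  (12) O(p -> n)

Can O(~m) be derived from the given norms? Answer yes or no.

No

Premise 1 is O(s -> ~m), but O(s) is not derivable from the premises, so it does not yield O(~m).
No other premise forces O(~m). An ideal world satisfying every premise can still have ~m false, so O(~m) is not derivable.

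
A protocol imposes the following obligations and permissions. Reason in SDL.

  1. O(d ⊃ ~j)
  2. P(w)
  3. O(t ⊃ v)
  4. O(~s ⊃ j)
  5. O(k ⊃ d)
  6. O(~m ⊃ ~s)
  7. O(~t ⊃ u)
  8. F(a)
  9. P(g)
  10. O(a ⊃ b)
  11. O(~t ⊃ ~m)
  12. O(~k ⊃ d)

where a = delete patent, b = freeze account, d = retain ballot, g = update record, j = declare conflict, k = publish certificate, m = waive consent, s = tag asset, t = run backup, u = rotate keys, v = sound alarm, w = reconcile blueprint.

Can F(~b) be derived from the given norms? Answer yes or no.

Premise 10 is O(a ⊃ b), but O(a) is not derivable from the premises, so it does not yield O(b).
No other premise forces O(b). An ideal world satisfying every premise can still have ~b true, so F(~b) is not derivable.

No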